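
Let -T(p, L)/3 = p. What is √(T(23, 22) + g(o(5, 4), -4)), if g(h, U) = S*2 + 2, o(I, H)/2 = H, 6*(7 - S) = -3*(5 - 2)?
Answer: 5*I*√2 ≈ 7.0711*I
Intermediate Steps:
S = 17/2 (S = 7 - (-1)*(5 - 2)/2 = 7 - (-1)*3/2 = 7 - ⅙*(-9) = 7 + 3/2 = 17/2 ≈ 8.5000)
T(p, L) = -3*p
o(I, H) = 2*H
g(h, U) = 19 (g(h, U) = (17/2)*2 + 2 = 17 + 2 = 19)
√(T(23, 22) + g(o(5, 4), -4)) = √(-3*23 + 19) = √(-69 + 19) = √(-50) = 5*I*√2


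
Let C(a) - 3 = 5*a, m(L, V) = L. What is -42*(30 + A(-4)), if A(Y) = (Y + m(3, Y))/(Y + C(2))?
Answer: -3766/3 ≈ -1255.3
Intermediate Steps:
C(a) = 3 + 5*a
A(Y) = (3 + Y)/(13 + Y) (A(Y) = (Y + 3)/(Y + (3 + 5*2)) = (3 + Y)/(Y + (3 + 10)) = (3 + Y)/(Y + 13) = (3 + Y)/(13 + Y))
-42*(30 + A(-4)) = -42*(30 + (3 - 4)/(13 - 4)) = -42*(30 - 1/9) = -42*269/9 = -3766/3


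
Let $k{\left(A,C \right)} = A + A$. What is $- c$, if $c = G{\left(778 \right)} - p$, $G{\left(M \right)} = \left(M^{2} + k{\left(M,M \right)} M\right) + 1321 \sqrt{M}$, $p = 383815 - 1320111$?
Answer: $-2752148 - 1321 \sqrt{778} \approx -2.789 \cdot 10^{6}$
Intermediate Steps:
$k{\left(A,C \right)} = 2 A$
$p = -936296$
$G{\left(M \right)} = 3 M^{2} + 1321 \sqrt{M}$ ($G{\left(M \right)} = \left(M^{2} + 2 M M\right) + 1321 \sqrt{M} = \left(M^{2} + 2 M^{2}\right) + 1321 \sqrt{M} = 3 M^{2} + 1321 \sqrt{M}$)
$c = 2752148 + 1321 \sqrt{778}$ ($c = \left(3 \cdot 778^{2} + 1321 \sqrt{778}\right) - -936296 = \left(3 \cdot 605284 + 1321 \sqrt{778}\right) + 936296 = \left(1815852 + 1321 \sqrt{778}\right) + 936296 = 2752148 + 1321 \sqrt{778} \approx 2.789 \cdot 10^{6}$)
$- c = - (2752148 + 1321 \sqrt{778}) = -2752148 - 1321 \sqrt{778}$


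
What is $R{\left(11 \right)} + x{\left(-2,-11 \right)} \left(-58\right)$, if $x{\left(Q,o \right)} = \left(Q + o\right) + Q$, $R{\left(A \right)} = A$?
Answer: $881$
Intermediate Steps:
$x{\left(Q,o \right)} = o + 2 Q$
$R{\left(11 \right)} + x{\left(-2,-11 \right)} \left(-58\right) = 11 + \left(-11 + 2 \left(-2\right)\right) \left(-58\right) = 11 + \left(-11 - 4\right) \left(-58\right) = 11 - -870 = 11 + 870 = 881$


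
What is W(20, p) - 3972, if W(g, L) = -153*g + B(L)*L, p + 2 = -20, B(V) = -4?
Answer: -6944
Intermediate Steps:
p = -22 (p = -2 - 20 = -22)
W(g, L) = -153*g - 4*L
W(20, p) - 3972 = (-153*20 - 4*(-22)) - 3972 = (-3060 + 88) - 3972 = -2972 - 3972 = -6944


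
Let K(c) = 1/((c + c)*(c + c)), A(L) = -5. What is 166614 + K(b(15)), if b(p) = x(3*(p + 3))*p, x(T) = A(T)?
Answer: 3748815001/22500 ≈ 1.6661e+5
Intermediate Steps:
x(T) = -5
b(p) = -5*p
K(c) = 1/(4*c**2) (K(c) = 1/((2*c)*(2*c)) = 1/(4*c**2))
166614 + K(b(15)) = 166614 + 1/(4*(-5*15)**2) = 166614 + (1/4)/(-75)**2 = 166614 + (1/4)*(1/5625) = 166614 + 1/22500 = 3748815001/22500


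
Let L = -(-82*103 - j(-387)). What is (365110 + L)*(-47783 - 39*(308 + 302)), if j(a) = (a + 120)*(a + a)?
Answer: -41527656622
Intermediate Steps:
j(a) = 2*a*(120 + a) (j(a) = (120 + a)*(2*a) = 2*a*(120 + a))
L = 215104 (L = -(-82*103 - 2*(-387)*(120 - 387)) = -(-8446 - 2*(-387)*(-267)) = -(-8446 - 1*206658) = -(-8446 - 206658) = -1*(-215104) = 215104)
(365110 + L)*(-47783 - 39*(308 + 302)) = (365110 + 215104)*(-47783 - 39*(308 + 302)) = 580214*(-47783 - 39*610) = 580214*(-47783 - 23790) = 580214*(-71573) = -41527656622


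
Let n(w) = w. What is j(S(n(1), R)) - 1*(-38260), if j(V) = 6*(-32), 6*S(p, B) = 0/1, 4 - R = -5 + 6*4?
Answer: 38068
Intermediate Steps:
R = -15 (R = 4 - (-5 + 6*4) = 4 - (-5 + 24) = 4 - 1*19 = 4 - 19 = -15)
S(p, B) = 0 (S(p, B) = (0/1)/6 = (0*1)/6 = (⅙)*0 = 0)
j(V) = -192
j(S(n(1), R)) - 1*(-38260) = -192 - 1*(-38260) = -192 + 38260 = 38068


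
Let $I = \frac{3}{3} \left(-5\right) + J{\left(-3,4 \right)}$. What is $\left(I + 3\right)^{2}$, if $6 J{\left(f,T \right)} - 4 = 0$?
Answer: $\frac{16}{9} \approx 1.7778$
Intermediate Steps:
$J{\left(f,T \right)} = \frac{2}{3}$ ($J{\left(f,T \right)} = \frac{2}{3} + \frac{1}{6} \cdot 0 = \frac{2}{3} + 0 = \frac{2}{3}$)
$I = - \frac{13}{3}$ ($I = \frac{3}{3} \left(-5\right) + \frac{2}{3} = 3 \cdot \frac{1}{3} \left(-5\right) + \frac{2}{3} = 1 \left(-5\right) + \frac{2}{3} = -5 + \frac{2}{3} = - \frac{13}{3} \approx -4.3333$)
$\left(I + 3\right)^{2} = \left(- \frac{13}{3} + 3\right)^{2} = \left(- \frac{4}{3}\right)^{2} = \frac{16}{9}$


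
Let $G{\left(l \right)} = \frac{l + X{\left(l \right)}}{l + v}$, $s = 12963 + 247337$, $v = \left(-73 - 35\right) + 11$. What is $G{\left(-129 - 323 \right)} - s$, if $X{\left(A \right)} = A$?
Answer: $- \frac{142903796}{549} \approx -2.603 \cdot 10^{5}$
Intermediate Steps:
$v = -97$ ($v = -108 + 11 = -97$)
$s = 260300$
$G{\left(l \right)} = \frac{2 l}{-97 + l}$ ($G{\left(l \right)} = \frac{l + l}{l - 97} = \frac{2 l}{-97 + l}$)
$G{\left(-129 - 323 \right)} - s = \frac{2 \left(-129 - 323\right)}{-97 - 452} - 260300 = 2 \left(-452\right) \frac{1}{-97 - 452} - 260300 = 2 \left(-452\right) \frac{1}{-549} - 260300 = 2 \left(-452\right) \left(- \frac{1}{549}\right) - 260300 = \frac{904}{549} - 260300 = - \frac{142903796}{549}$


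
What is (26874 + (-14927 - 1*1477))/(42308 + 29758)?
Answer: 1745/12011 ≈ 0.14528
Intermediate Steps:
(26874 + (-14927 - 1*1477))/(42308 + 29758) = (26874 + (-14927 - 1477))/72066 = (26874 - 16404)*(1/72066) = 10470*(1/72066) = 1745/12011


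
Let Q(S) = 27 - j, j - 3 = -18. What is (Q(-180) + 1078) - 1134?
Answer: -14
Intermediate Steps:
j = -15 (j = 3 - 18 = -15)
Q(S) = 42 (Q(S) = 27 - 1*(-15) = 27 + 15 = 42)
(Q(-180) + 1078) - 1134 = (42 + 1078) - 1134 = 1120 - 1134 = -14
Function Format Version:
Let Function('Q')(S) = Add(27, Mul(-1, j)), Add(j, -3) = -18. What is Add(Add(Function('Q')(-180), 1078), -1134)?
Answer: -14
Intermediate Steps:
j = -15 (j = Add(3, -18) = -15)
Function('Q')(S) = 42 (Function('Q')(S) = Add(27, Mul(-1, -15)) = Add(27, 15) = 42)
Add(Add(Function('Q')(-180), 1078), -1134) = Add(Add(42, 1078), -1134) = Add(1120, -1134) = -14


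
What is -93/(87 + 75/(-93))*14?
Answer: -20181/1336 ≈ -15.106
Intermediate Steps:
-93/(87 + 75/(-93))*14 = -93/(87 + 75*(-1/93))*14 = -93/(87 - 25/31)*14 = -93/2672/31*14 = -93*31/2672*14 = -2883/2672*14 = -20181/1336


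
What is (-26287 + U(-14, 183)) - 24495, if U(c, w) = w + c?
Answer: -50613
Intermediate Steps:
U(c, w) = c + w
(-26287 + U(-14, 183)) - 24495 = (-26287 + (-14 + 183)) - 24495 = (-26287 + 169) - 24495 = -26118 - 24495 = -50613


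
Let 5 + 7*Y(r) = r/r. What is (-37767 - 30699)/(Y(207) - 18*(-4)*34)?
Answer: -239631/8566 ≈ -27.975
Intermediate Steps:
Y(r) = -4/7 (Y(r) = -5/7 + (r/r)/7 = -5/7 + (⅐)*1 = -5/7 + ⅐ = -4/7)
(-37767 - 30699)/(Y(207) - 18*(-4)*34) = (-37767 - 30699)/(-4/7 - 18*(-4)*34) = -68466/(-4/7 + 72*34) = -68466/(-4/7 + 2448) = -68466/17132/7 = -68466*7/17132 = -239631/8566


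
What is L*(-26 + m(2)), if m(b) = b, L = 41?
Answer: -984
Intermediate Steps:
L*(-26 + m(2)) = 41*(-26 + 2) = 41*(-24) = -984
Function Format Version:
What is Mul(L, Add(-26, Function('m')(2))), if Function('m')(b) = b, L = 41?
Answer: -984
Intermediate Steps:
Mul(L, Add(-26, Function('m')(2))) = Mul(41, Add(-26, 2)) = Mul(41, -24) = -984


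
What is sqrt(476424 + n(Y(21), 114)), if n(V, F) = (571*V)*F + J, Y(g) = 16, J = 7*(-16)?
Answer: 2*sqrt(379454) ≈ 1232.0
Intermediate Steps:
J = -112
n(V, F) = -112 + 571*F*V (n(V, F) = (571*V)*F - 112 = 571*F*V - 112 = -112 + 571*F*V)
sqrt(476424 + n(Y(21), 114)) = sqrt(476424 + (-112 + 571*114*16)) = sqrt(476424 + (-112 + 1041504)) = sqrt(476424 + 1041392) = sqrt(1517816) = 2*sqrt(379454)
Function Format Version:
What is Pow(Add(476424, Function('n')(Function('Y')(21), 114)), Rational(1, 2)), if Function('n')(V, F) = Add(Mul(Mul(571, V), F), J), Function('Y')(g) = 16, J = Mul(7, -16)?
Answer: Mul(2, Pow(379454, Rational(1, 2))) ≈ 1232.0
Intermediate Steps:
J = -112
Function('n')(V, F) = Add(-112, Mul(571, F, V)) (Function('n')(V, F) = Add(Mul(Mul(571, V), F), -112) = Add(Mul(571, F, V), -112) = Add(-112, Mul(571, F, V)))
Pow(Add(476424, Function('n')(Function('Y')(21), 114)), Rational(1, 2)) = Pow(Add(476424, Add(-112, Mul(571, 114, 16))), Rational(1, 2)) = Pow(Add(476424, Add(-112, 1041504)), Rational(1, 2)) = Pow(Add(476424, 1041392), Rational(1, 2)) = Pow(1517816, Rational(1, 2)) = Mul(2, Pow(379454, Rational(1, 2)))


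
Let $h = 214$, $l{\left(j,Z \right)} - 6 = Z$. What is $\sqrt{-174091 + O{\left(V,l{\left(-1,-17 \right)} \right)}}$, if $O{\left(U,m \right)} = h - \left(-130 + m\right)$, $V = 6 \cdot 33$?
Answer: $6 i \sqrt{4826} \approx 416.82 i$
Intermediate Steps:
$V = 198$
$l{\left(j,Z \right)} = 6 + Z$
$O{\left(U,m \right)} = 344 - m$ ($O{\left(U,m \right)} = 214 - \left(-130 + m\right) = 344 - m$)
$\sqrt{-174091 + O{\left(V,l{\left(-1,-17 \right)} \right)}} = \sqrt{-174091 + \left(344 - \left(6 - 17\right)\right)} = \sqrt{-174091 + \left(344 - -11\right)} = \sqrt{-174091 + \left(344 + 11\right)} = \sqrt{-174091 + 355} = \sqrt{-173736} = 6 i \sqrt{4826}$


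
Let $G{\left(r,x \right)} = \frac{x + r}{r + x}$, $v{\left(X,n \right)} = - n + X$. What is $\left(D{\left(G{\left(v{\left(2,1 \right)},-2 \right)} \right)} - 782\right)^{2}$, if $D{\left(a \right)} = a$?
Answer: $609961$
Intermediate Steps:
$v{\left(X,n \right)} = X - n$
$G{\left(r,x \right)} = 1$ ($G{\left(r,x \right)} = \frac{r + x}{r + x} = 1$)
$\left(D{\left(G{\left(v{\left(2,1 \right)},-2 \right)} \right)} - 782\right)^{2} = \left(1 - 782\right)^{2} = \left(-781\right)^{2} = 609961$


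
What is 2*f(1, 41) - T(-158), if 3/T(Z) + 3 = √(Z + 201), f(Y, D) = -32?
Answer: -2185/34 - 3*√43/34 ≈ -64.843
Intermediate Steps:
T(Z) = 3/(-3 + √(201 + Z)) (T(Z) = 3/(-3 + √(Z + 201)) = 3/(-3 + √(201 + Z)))
2*f(1, 41) - T(-158) = 2*(-32) - 3/(-3 + √(201 - 158)) = -64 - 3/(-3 + √43)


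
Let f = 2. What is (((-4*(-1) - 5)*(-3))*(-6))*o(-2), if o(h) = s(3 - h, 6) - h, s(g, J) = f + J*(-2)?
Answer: 144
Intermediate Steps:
s(g, J) = 2 - 2*J (s(g, J) = 2 + J*(-2) = 2 - 2*J)
o(h) = -10 - h (o(h) = (2 - 2*6) - h = (2 - 12) - h = -10 - h)
(((-4*(-1) - 5)*(-3))*(-6))*o(-2) = (((-4*(-1) - 5)*(-3))*(-6))*(-10 - 1*(-2)) = (((4 - 5)*(-3))*(-6))*(-10 + 2) = (-1*(-3)*(-6))*(-8) = (3*(-6))*(-8) = -18*(-8) = 144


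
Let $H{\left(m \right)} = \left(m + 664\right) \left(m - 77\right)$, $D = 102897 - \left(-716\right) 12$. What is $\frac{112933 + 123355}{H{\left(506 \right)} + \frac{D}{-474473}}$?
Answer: $\frac{1579046144}{3354255231} \approx 0.47076$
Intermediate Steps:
$D = 111489$ ($D = 102897 - -8592 = 102897 + 8592 = 111489$)
$H{\left(m \right)} = \left(-77 + m\right) \left(664 + m\right)$ ($H{\left(m \right)} = \left(664 + m\right) \left(-77 + m\right) = \left(-77 + m\right) \left(664 + m\right)$)
$\frac{112933 + 123355}{H{\left(506 \right)} + \frac{D}{-474473}} = \frac{112933 + 123355}{\left(-51128 + 506^{2} + 587 \cdot 506\right) + \frac{111489}{-474473}} = \frac{236288}{\left(-51128 + 256036 + 297022\right) + 111489 \left(- \frac{1}{474473}\right)} = \frac{236288}{501930 - \frac{111489}{474473}} = \frac{236288}{\frac{238152121401}{474473}} = 236288 \cdot \frac{474473}{238152121401} = \frac{1579046144}{3354255231}$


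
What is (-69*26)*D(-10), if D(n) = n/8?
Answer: 4485/2 ≈ 2242.5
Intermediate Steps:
D(n) = n/8 (D(n) = n*(⅛) = n/8)
(-69*26)*D(-10) = (-69*26)*((⅛)*(-10)) = -1794*(-5/4) = 4485/2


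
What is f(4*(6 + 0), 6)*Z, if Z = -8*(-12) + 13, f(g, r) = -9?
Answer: -981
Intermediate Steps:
Z = 109 (Z = 96 + 13 = 109)
f(4*(6 + 0), 6)*Z = -9*109 = -981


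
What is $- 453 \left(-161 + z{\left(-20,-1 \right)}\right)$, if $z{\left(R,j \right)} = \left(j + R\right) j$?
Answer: $63420$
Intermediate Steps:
$z{\left(R,j \right)} = j \left(R + j\right)$ ($z{\left(R,j \right)} = \left(R + j\right) j = j \left(R + j\right)$)
$- 453 \left(-161 + z{\left(-20,-1 \right)}\right) = - 453 \left(-161 - \left(-20 - 1\right)\right) = - 453 \left(-161 - -21\right) = - 453 \left(-161 + 21\right) = \left(-453\right) \left(-140\right) = 63420$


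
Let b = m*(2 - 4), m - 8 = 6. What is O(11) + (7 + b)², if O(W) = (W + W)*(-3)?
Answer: 375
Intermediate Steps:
m = 14 (m = 8 + 6 = 14)
b = -28 (b = 14*(2 - 4) = 14*(-2) = -28)
O(W) = -6*W (O(W) = (2*W)*(-3) = -6*W)
O(11) + (7 + b)² = -6*11 + (7 - 28)² = -66 + (-21)² = -66 + 441 = 375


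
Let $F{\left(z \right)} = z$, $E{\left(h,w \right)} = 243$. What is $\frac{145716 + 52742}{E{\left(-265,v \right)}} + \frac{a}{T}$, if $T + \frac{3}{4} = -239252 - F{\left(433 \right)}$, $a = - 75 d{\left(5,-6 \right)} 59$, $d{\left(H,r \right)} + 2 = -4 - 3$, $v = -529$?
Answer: $\frac{7045611422}{8628687} \approx 816.53$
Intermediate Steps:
$d{\left(H,r \right)} = -9$ ($d{\left(H,r \right)} = -2 - 7 = -9$)
$a = 39825$ ($a = \left(-75\right) \left(-9\right) 59 = 675 \cdot 59 = 39825$)
$T = - \frac{958743}{4}$ ($T = - \frac{3}{4} - 239685 = - \frac{958743}{4} \approx -2.3969 \cdot 10^{5}$)
$\frac{145716 + 52742}{E{\left(-265,v \right)}} + \frac{a}{T} = \frac{145716 + 52742}{243} + \frac{39825}{- \frac{958743}{4}} = 198458 \cdot \frac{1}{243} + 39825 \left(- \frac{4}{958743}\right) = \frac{198458}{243} - \frac{5900}{35509} = \frac{7045611422}{8628687}$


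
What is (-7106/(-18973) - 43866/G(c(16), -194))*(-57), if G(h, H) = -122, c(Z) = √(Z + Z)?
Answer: -23744391675/1157353 ≈ -20516.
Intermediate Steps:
c(Z) = √2*√Z (c(Z) = √(2*Z) = √2*√Z)
(-7106/(-18973) - 43866/G(c(16), -194))*(-57) = (-7106/(-18973) - 43866/(-122))*(-57) = (-7106*(-1/18973) - 43866*(-1/122))*(-57) = (7106/18973 + 21933/61)*(-57) = (416568275/1157353)*(-57) = -23744391675/1157353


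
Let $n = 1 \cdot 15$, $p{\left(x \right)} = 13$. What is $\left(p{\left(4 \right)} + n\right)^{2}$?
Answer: $784$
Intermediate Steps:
$n = 15$
$\left(p{\left(4 \right)} + n\right)^{2} = \left(13 + 15\right)^{2} = 28^{2} = 784$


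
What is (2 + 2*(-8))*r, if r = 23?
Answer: -322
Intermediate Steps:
(2 + 2*(-8))*r = (2 + 2*(-8))*23 = (2 - 16)*23 = -14*23 = -322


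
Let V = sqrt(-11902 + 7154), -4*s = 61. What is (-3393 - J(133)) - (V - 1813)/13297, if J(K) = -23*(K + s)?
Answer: -36413231/53188 - 2*I*sqrt(1187)/13297 ≈ -684.61 - 0.0051821*I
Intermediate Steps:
s = -61/4 (s = -1/4*61 = -61/4 ≈ -15.250)
V = 2*I*sqrt(1187) (V = sqrt(-4748) = 2*I*sqrt(1187) ≈ 68.906*I)
J(K) = 1403/4 - 23*K (J(K) = -23*(K - 61/4) = -23*(-61/4 + K) = 1403/4 - 23*K)
(-3393 - J(133)) - (V - 1813)/13297 = (-3393 - (1403/4 - 23*133)) - (2*I*sqrt(1187) - 1813)/13297 = (-3393 - (1403/4 - 3059)) - (-1813 + 2*I*sqrt(1187))/13297 = (-3393 - 1*(-10833/4)) - (-1813/13297 + 2*I*sqrt(1187)/13297) = (-3393 + 10833/4) + (1813/13297 - 2*I*sqrt(1187)/13297) = -2739/4 + (1813/13297 - 2*I*sqrt(1187)/13297) = -36413231/53188 - 2*I*sqrt(1187)/13297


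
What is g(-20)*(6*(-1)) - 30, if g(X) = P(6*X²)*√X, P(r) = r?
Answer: -30 - 28800*I*√5 ≈ -30.0 - 64399.0*I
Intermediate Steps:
g(X) = 6*X^(5/2) (g(X) = (6*X²)*√X = 6*X^(5/2))
g(-20)*(6*(-1)) - 30 = (6*(-20)^(5/2))*(6*(-1)) - 30 = (6*(800*I*√5))*(-6) - 30 = (4800*I*√5)*(-6) - 30 = -28800*I*√5 - 30 = -30 - 28800*I*√5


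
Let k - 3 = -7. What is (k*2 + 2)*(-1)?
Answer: 6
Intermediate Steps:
k = -4 (k = 3 - 7 = -4)
(k*2 + 2)*(-1) = (-4*2 + 2)*(-1) = (-8 + 2)*(-1) = -6*(-1) = 6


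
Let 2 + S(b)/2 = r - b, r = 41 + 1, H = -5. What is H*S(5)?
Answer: -350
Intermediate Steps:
r = 42
S(b) = 80 - 2*b (S(b) = -4 + 2*(42 - b) = -4 + (84 - 2*b) = 80 - 2*b)
H*S(5) = -5*(80 - 2*5) = -5*(80 - 10) = -5*70 = -350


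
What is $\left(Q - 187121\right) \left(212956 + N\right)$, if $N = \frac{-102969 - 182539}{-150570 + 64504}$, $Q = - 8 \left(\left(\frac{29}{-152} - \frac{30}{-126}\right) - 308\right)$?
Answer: $- \frac{225069463677525596}{5723389} \approx -3.9324 \cdot 10^{10}$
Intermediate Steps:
$Q = \frac{982985}{399}$ ($Q = - 8 \left(\left(29 \left(- \frac{1}{152}\right) - - \frac{5}{21}\right) - 308\right) = - 8 \left(\left(- \frac{29}{152} + \frac{5}{21}\right) - 308\right) = - 8 \left(\frac{151}{3192} - 308\right) = \left(-8\right) \left(- \frac{982985}{3192}\right) = \frac{982985}{399} \approx 2463.6$)
$N = \frac{142754}{43033}$ ($N = \frac{-102969 - 182539}{-86066} = \left(-285508\right) \left(- \frac{1}{86066}\right) = \frac{142754}{43033} \approx 3.3173$)
$\left(Q - 187121\right) \left(212956 + N\right) = \left(\frac{982985}{399} - 187121\right) \left(212956 + \frac{142754}{43033}\right) = \left(- \frac{73678294}{399}\right) \frac{9164278302}{43033} = - \frac{225069463677525596}{5723389}$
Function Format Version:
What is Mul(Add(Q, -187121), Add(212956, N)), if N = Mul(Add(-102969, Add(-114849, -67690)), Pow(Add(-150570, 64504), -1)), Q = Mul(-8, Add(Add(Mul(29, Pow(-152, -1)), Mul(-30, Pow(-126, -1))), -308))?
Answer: Rational(-225069463677525596, 5723389) ≈ -3.9324e+10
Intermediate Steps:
Q = Rational(982985, 399) (Q = Mul(-8, Add(Add(Mul(29, Rational(-1, 152)), Mul(-30, Rational(-1, 126))), -308)) = Mul(-8, Add(Add(Rational(-29, 152), Rational(5, 21)), -308)) = Mul(-8, Add(Rational(151, 3192), -308)) = Mul(-8, Rational(-982985, 3192)) = Rational(982985, 399) ≈ 2463.6)
N = Rational(142754, 43033) (N = Mul(Add(-102969, -182539), Pow(-86066, -1)) = Mul(-285508, Rational(-1, 86066)) = Rational(142754, 43033) ≈ 3.3173)
Mul(Add(Q, -187121), Add(212956, N)) = Mul(Add(Rational(982985, 399), -187121), Add(212956, Rational(142754, 43033))) = Mul(Rational(-73678294, 399), Rational(9164278302, 43033)) = Rational(-225069463677525596, 5723389)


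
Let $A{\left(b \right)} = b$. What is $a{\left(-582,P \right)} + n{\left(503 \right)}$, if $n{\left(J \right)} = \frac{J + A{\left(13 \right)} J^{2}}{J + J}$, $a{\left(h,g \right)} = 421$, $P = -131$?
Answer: $3691$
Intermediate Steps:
$n{\left(J \right)} = \frac{J + 13 J^{2}}{2 J}$ ($n{\left(J \right)} = \frac{J + 13 J^{2}}{J + J} = \frac{J + 13 J^{2}}{2 J}$)
$a{\left(-582,P \right)} + n{\left(503 \right)} = 421 + \left(\frac{1}{2} + \frac{13}{2} \cdot 503\right) = 421 + \left(\frac{1}{2} + \frac{6539}{2}\right) = 421 + 3270 = 3691$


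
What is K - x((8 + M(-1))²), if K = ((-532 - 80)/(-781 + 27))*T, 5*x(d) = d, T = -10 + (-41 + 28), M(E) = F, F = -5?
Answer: -38583/1885 ≈ -20.468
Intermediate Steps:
M(E) = -5
T = -23 (T = -10 - 13 = -23)
x(d) = d/5
K = -7038/377 (K = ((-532 - 80)/(-781 + 27))*(-23) = -612/(-754)*(-23) = -612*(-1/754)*(-23) = (306/377)*(-23) = -7038/377 ≈ -18.668)
K - x((8 + M(-1))²) = -7038/377 - (8 - 5)²/5 = -7038/377 - 3²/5 = -7038/377 - 9/5 = -38583/1885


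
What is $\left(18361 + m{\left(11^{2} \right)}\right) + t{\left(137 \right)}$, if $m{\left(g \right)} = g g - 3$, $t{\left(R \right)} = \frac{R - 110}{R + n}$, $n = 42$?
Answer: $\frac{5906848}{179} \approx 32999.0$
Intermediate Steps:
$t{\left(R \right)} = \frac{-110 + R}{42 + R}$ ($t{\left(R \right)} = \frac{R - 110}{R + 42} = \frac{-110 + R}{42 + R}$)
$m{\left(g \right)} = -3 + g^{2}$ ($m{\left(g \right)} = g^{2} - 3 = -3 + g^{2}$)
$\left(18361 + m{\left(11^{2} \right)}\right) + t{\left(137 \right)} = \left(18361 - \left(3 - \left(11^{2}\right)^{2}\right)\right) + \frac{-110 + 137}{42 + 137} = \left(18361 - \left(3 - 121^{2}\right)\right) + \frac{1}{179} \cdot 27 = \left(18361 + \left(-3 + 14641\right)\right) + \frac{1}{179} \cdot 27 = \left(18361 + 14638\right) + \frac{27}{179} = 32999 + \frac{27}{179} = \frac{5906848}{179}$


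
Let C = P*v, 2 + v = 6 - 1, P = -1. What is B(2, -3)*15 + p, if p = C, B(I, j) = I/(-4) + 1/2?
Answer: -3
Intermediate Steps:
B(I, j) = ½ - I/4 (B(I, j) = I*(-¼) + 1*(½) = -I/4 + ½ = ½ - I/4)
v = 3 (v = -2 + (6 - 1) = -2 + 5 = 3)
C = -3 (C = -1*3 = -3)
p = -3
B(2, -3)*15 + p = (½ - ¼*2)*15 - 3 = (½ - ½)*15 - 3 = 0*15 - 3 = 0 - 3 = -3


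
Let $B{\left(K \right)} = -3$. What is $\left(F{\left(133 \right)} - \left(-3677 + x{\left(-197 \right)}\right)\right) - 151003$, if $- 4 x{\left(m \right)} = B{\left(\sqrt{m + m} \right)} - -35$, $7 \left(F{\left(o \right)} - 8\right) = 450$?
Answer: $- \frac{1030720}{7} \approx -1.4725 \cdot 10^{5}$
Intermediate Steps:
$F{\left(o \right)} = \frac{506}{7}$ ($F{\left(o \right)} = 8 + \frac{1}{7} \cdot 450 = 8 + \frac{450}{7} = \frac{506}{7}$)
$x{\left(m \right)} = -8$ ($x{\left(m \right)} = - \frac{-3 - -35}{4} = - \frac{-3 + 35}{4} = \left(- \frac{1}{4}\right) 32 = -8$)
$\left(F{\left(133 \right)} - \left(-3677 + x{\left(-197 \right)}\right)\right) - 151003 = \left(\frac{506}{7} - -3685\right) - 151003 = \left(\frac{506}{7} + \left(-14479 + 18164\right)\right) - 151003 = \left(\frac{506}{7} + 3685\right) - 151003 = \frac{26301}{7} - 151003 = - \frac{1030720}{7}$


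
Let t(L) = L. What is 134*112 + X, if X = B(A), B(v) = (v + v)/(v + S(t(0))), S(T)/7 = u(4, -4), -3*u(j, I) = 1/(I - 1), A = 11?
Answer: 1290853/86 ≈ 15010.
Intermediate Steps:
u(j, I) = -1/(3*(-1 + I)) (u(j, I) = -1/(3*(I - 1)) = -1/(3*(-1 + I)))
S(T) = 7/15 (S(T) = 7*(-1/(-3 + 3*(-4))) = 7*(-1/(-3 - 12)) = 7*(-1/(-15)) = 7*(-1*(-1/15)) = 7*(1/15) = 7/15)
B(v) = 2*v/(7/15 + v) (B(v) = (v + v)/(v + 7/15) = (2*v)/(7/15 + v) = 2*v/(7/15 + v))
X = 165/86 (X = 30*11/(7 + 15*11) = 30*11/(7 + 165) = 30*11/172 = 30*11*(1/172) = 165/86 ≈ 1.9186)
134*112 + X = 134*112 + 165/86 = 15008 + 165/86 = 1290853/86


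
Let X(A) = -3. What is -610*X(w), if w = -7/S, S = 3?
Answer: 1830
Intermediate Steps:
w = -7/3 ≈ -2.3333
-610*X(w) = -610*(-3) = 1830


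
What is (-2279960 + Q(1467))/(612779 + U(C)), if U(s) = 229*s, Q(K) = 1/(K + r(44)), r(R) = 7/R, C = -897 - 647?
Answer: -49060939252/5577616555 ≈ -8.7960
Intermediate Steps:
C = -1544
Q(K) = 1/(7/44 + K) (Q(K) = 1/(K + 7/44) = 1/(7/44 + K))
(-2279960 + Q(1467))/(612779 + U(C)) = (-2279960 + 44/(7 + 44*1467))/(612779 + 229*(-1544)) = (-2279960 + 44/(7 + 64548))/(612779 - 353576) = (-2279960 + 44/64555)/259203 = (-2279960 + 44*(1/64555))*(1/259203) = (-2279960 + 44/64555)*(1/259203) = -147182817756/64555*1/259203 = -49060939252/5577616555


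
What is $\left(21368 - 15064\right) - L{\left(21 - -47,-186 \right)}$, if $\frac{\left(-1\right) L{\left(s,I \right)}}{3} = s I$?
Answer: $-31640$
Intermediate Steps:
$L{\left(s,I \right)} = - 3 I s$ ($L{\left(s,I \right)} = - 3 s I = - 3 I s$)
$\left(21368 - 15064\right) - L{\left(21 - -47,-186 \right)} = \left(21368 - 15064\right) - \left(-3\right) \left(-186\right) \left(21 - -47\right) = 6304 - \left(-3\right) \left(-186\right) \left(21 + 47\right) = 6304 - \left(-3\right) \left(-186\right) 68 = 6304 - 37944 = -31640$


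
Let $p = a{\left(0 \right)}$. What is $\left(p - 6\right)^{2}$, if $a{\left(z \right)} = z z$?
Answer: $36$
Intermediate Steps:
$a{\left(z \right)} = z^{2}$
$p = 0$ ($p = 0^{2} = 0$)
$\left(p - 6\right)^{2} = \left(0 - 6\right)^{2} = \left(-6\right)^{2} = 36$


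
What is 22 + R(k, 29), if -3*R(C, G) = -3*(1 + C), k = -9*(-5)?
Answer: 68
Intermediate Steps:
k = 45
R(C, G) = 1 + C (R(C, G) = -(-1)*(1 + C) = -(-3 - 3*C)/3 = 1 + C)
22 + R(k, 29) = 22 + (1 + 45) = 22 + 46 = 68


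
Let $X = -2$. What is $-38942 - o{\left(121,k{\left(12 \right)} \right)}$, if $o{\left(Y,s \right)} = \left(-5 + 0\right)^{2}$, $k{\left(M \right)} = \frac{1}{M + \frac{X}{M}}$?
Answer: $-38967$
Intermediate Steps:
$k{\left(M \right)} = \frac{1}{M - \frac{2}{M}}$
$o{\left(Y,s \right)} = 25$ ($o{\left(Y,s \right)} = \left(-5\right)^{2} = 25$)
$-38942 - o{\left(121,k{\left(12 \right)} \right)} = -38942 - 25 = -38967$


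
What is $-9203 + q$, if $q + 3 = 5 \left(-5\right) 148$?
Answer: $-12906$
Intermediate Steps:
$q = -3703$ ($q = -3 + 5 \left(-5\right) 148 = -3 - 3700 = -3703$)
$-9203 + q = -9203 - 3703 = -12906$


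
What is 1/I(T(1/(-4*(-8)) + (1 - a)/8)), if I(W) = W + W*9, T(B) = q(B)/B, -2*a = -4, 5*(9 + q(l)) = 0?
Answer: 1/960 ≈ 0.0010417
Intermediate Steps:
q(l) = -9 (q(l) = -9 + (1/5)*0 = -9 + 0 = -9)
a = 2 (a = -1/2*(-4) = 2)
T(B) = -9/B
I(W) = 10*W (I(W) = W + 9*W = 10*W)
1/I(T(1/(-4*(-8)) + (1 - a)/8)) = 1/(10*(-9/(1/(-4*(-8)) + (1 - 1*2)/8))) = 1/(10*(-9/(-1/4*(-1/8) + (1 - 2)*(1/8)))) = 1/(10*(-9/(1/32 - 1*1/8))) = 1/(10*(-9/(1/32 - 1/8))) = 1/(10*(-9/(-3/32))) = 1/(10*(-9*(-32/3))) = 1/(10*96) = 1/960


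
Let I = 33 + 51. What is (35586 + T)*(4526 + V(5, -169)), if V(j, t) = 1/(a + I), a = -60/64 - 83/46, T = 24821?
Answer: 8175564687822/29903 ≈ 2.7340e+8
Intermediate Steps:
I = 84
a = -1009/368 (a = -60*1/64 - 83*1/46 = -15/16 - 83/46 = -1009/368 ≈ -2.7418)
V(j, t) = 368/29903 (V(j, t) = 1/(-1009/368 + 84) = 1/(29903/368) = 368/29903)
(35586 + T)*(4526 + V(5, -169)) = (35586 + 24821)*(4526 + 368/29903) = 60407*(135341346/29903) = 8175564687822/29903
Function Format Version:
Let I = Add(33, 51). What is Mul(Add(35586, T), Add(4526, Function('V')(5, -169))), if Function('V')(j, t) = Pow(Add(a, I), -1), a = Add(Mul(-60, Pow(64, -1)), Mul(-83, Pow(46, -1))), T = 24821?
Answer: Rational(8175564687822, 29903) ≈ 2.7340e+8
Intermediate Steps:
I = 84
a = Rational(-1009, 368) (a = Add(Mul(-60, Rational(1, 64)), Mul(-83, Rational(1, 46))) = Add(Rational(-15, 16), Rational(-83, 46)) = Rational(-1009, 368) ≈ -2.7418)
Function('V')(j, t) = Rational(368, 29903) (Function('V')(j, t) = Pow(Add(Rational(-1009, 368), 84), -1) = Pow(Rational(29903, 368), -1) = Rational(368, 29903))
Mul(Add(35586, T), Add(4526, Function('V')(5, -169))) = Mul(Add(35586, 24821), Add(4526, Rational(368, 29903))) = Mul(60407, Rational(135341346, 29903)) = Rational(8175564687822, 29903)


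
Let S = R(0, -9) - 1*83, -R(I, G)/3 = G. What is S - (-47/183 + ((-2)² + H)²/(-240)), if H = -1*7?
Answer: -815531/14640 ≈ -55.706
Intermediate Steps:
H = -7
R(I, G) = -3*G
S = -56 (S = -3*(-9) - 1*83 = 27 - 83 = -56)
S - (-47/183 + ((-2)² + H)²/(-240)) = -56 - (-47/183 + ((-2)² - 7)²/(-240)) = -56 - (-47*1/183 + (4 - 7)²*(-1/240)) = -56 - (-47/183 + (-3)²*(-1/240)) = -56 - (-47/183 + 9*(-1/240)) = -56 - (-47/183 - 3/80) = -56 - 1*(-4309/14640) = -56 + 4309/14640 = -815531/14640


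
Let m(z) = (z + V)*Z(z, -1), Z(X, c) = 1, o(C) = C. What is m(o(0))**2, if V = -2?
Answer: 4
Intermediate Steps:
m(z) = -2 + z (m(z) = (z - 2)*1 = (-2 + z)*1 = -2 + z)
m(o(0))**2 = (-2 + 0)**2 = (-2)**2 = 4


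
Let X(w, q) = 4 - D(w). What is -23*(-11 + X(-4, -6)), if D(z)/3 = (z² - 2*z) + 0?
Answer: 1817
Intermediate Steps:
D(z) = -6*z + 3*z² (D(z) = 3*((z² - 2*z) + 0) = 3*(z² - 2*z) = -6*z + 3*z²)
X(w, q) = 4 - 3*w*(-2 + w)
-23*(-11 + X(-4, -6)) = -23*(-11 + (4 - 3*(-4)*(-2 - 4))) = -23*(-11 + (4 - 3*(-4)*(-6))) = -23*(-11 + (4 - 72)) = -23*(-11 - 68) = -23*(-79) = 1817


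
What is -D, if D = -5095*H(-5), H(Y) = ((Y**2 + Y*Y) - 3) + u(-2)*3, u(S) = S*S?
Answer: 300605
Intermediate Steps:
u(S) = S**2
H(Y) = 9 + 2*Y**2 (H(Y) = ((Y**2 + Y*Y) - 3) + (-2)**2*3 = ((Y**2 + Y**2) - 3) + 4*3 = (2*Y**2 - 3) + 12 = (-3 + 2*Y**2) + 12 = 9 + 2*Y**2)
D = -300605 (D = -5095*(9 + 2*(-5)**2) = -5095*(9 + 2*25) = -5095*(9 + 50) = -5095*59 = -300605)
-D = -1*(-300605) = 300605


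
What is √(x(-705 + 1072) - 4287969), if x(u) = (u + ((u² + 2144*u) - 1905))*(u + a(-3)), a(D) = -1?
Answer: √332431665 ≈ 18233.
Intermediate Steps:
x(u) = (-1 + u)*(-1905 + u² + 2145*u) (x(u) = (u + ((u² + 2144*u) - 1905))*(u - 1) = (u + (-1905 + u² + 2144*u))*(-1 + u) = (-1905 + u² + 2145*u)*(-1 + u) = (-1 + u)*(-1905 + u² + 2145*u))
√(x(-705 + 1072) - 4287969) = √((1905 + (-705 + 1072)³ - 4050*(-705 + 1072) + 2144*(-705 + 1072)²) - 4287969) = √((1905 + 367³ - 4050*367 + 2144*367²) - 4287969) = √((1905 + 49430863 - 1486350 + 2144*134689) - 4287969) = √((1905 + 49430863 - 1486350 + 288773216) - 4287969) = √(336719634 - 4287969) = √332431665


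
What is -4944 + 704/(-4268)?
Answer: -479584/97 ≈ -4944.2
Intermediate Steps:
-4944 + 704/(-4268) = -4944 + 704*(-1/4268) = -4944 - 16/97 = -479584/97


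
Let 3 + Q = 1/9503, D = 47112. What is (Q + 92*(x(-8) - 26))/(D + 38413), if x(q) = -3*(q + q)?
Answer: 19205564/812744075 ≈ 0.023631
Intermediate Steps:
x(q) = -6*q
Q = -28508/9503 (Q = -3 + 1/9503 = -28508/9503 ≈ -2.9999)
(Q + 92*(x(-8) - 26))/(D + 38413) = (-28508/9503 + 92*(-6*(-8) - 26))/(47112 + 38413) = (-28508/9503 + 92*(48 - 26))/85525 = (-28508/9503 + 92*22)*(1/85525) = (-28508/9503 + 2024)*(1/85525) = (19205564/9503)*(1/85525) = 19205564/812744075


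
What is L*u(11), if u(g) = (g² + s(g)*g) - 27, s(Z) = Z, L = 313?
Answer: 67295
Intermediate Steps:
u(g) = -27 + 2*g² (u(g) = (g² + g*g) - 27 = (g² + g²) - 27 = 2*g² - 27 = -27 + 2*g²)
L*u(11) = 313*(-27 + 2*11²) = 313*(-27 + 2*121) = 313*(-27 + 242) = 313*215 = 67295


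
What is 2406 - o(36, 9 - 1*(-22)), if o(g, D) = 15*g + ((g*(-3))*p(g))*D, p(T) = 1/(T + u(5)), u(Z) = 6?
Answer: 13620/7 ≈ 1945.7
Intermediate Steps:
p(T) = 1/(6 + T) (p(T) = 1/(T + 6) = 1/(6 + T))
o(g, D) = 15*g - 3*D*g/(6 + g) (o(g, D) = 15*g + ((g*(-3))/(6 + g))*D = 15*g + ((-3*g)/(6 + g))*D = 15*g + (-3*g/(6 + g))*D = 15*g - 3*D*g/(6 + g))
2406 - o(36, 9 - 1*(-22)) = 2406 - 3*36*(30 - (9 - 1*(-22)) + 5*36)/(6 + 36) = 2406 - 3*36*(30 - (9 + 22) + 180)/42 = 2406 - 3*36*(30 - 1*31 + 180)/42 = 2406 - 3*36*(30 - 31 + 180)/42 = 2406 - 3*36*179/42 = 2406 - 1*3222/7 = 2406 - 3222/7 = 13620/7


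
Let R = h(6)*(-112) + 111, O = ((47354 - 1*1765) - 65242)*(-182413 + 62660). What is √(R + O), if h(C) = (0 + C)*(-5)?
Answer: 6*√65375255 ≈ 48513.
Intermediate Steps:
h(C) = -5*C (h(C) = C*(-5) = -5*C)
O = 2353505709 (O = ((47354 - 1765) - 65242)*(-119753) = (45589 - 65242)*(-119753) = -19653*(-119753) = 2353505709)
R = 3471 (R = -5*6*(-112) + 111 = -30*(-112) + 111 = 3360 + 111 = 3471)
√(R + O) = √(3471 + 2353505709) = √2353509180 = 6*√65375255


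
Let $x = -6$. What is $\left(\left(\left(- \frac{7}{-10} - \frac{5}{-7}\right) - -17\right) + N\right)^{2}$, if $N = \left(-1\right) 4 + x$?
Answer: $\frac{346921}{4900} \approx 70.8$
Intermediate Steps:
$N = -10$ ($N = \left(-1\right) 4 - 6 = -4 - 6 = -10$)
$\left(\left(\left(- \frac{7}{-10} - \frac{5}{-7}\right) - -17\right) + N\right)^{2} = \left(\left(\left(- \frac{7}{-10} - \frac{5}{-7}\right) - -17\right) - 10\right)^{2} = \left(\left(\left(\left(-7\right) \left(- \frac{1}{10}\right) - - \frac{5}{7}\right) + 17\right) - 10\right)^{2} = \left(\left(\left(\frac{7}{10} + \frac{5}{7}\right) + 17\right) - 10\right)^{2} = \left(\left(\frac{99}{70} + 17\right) - 10\right)^{2} = \left(\frac{1289}{70} - 10\right)^{2} = \left(\frac{589}{70}\right)^{2} = \frac{346921}{4900}$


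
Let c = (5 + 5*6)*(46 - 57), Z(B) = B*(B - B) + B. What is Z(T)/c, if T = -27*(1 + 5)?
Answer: 162/385 ≈ 0.42078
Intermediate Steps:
T = -162 (T = -27*6 = -162)
Z(B) = B (Z(B) = B*0 + B = 0 + B = B)
c = -385 (c = (5 + 30)*(-11) = 35*(-11) = -385)
Z(T)/c = -162/(-385) = -162*(-1/385) = 162/385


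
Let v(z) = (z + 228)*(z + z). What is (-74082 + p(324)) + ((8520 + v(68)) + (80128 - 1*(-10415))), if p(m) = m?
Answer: 65561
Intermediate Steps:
v(z) = 2*z*(228 + z) (v(z) = (228 + z)*(2*z) = 2*z*(228 + z))
(-74082 + p(324)) + ((8520 + v(68)) + (80128 - 1*(-10415))) = (-74082 + 324) + ((8520 + 2*68*(228 + 68)) + (80128 - 1*(-10415))) = -73758 + ((8520 + 2*68*296) + (80128 + 10415)) = -73758 + ((8520 + 40256) + 90543) = -73758 + (48776 + 90543) = -73758 + 139319 = 65561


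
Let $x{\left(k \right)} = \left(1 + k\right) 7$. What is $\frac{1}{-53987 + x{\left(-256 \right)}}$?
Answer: $- \frac{1}{55772} \approx -1.793 \cdot 10^{-5}$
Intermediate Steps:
$x{\left(k \right)} = 7 + 7 k$
$\frac{1}{-53987 + x{\left(-256 \right)}} = \frac{1}{-53987 + \left(7 + 7 \left(-256\right)\right)} = \frac{1}{-53987 + \left(7 - 1792\right)} = \frac{1}{-53987 - 1785} = \frac{1}{-55772} = - \frac{1}{55772}$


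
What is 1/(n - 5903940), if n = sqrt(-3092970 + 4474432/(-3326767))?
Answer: -9820516380990/57979744627179601811 - I*sqrt(34231085097422429674)/115959489254359203622 ≈ -1.6938e-7 - 5.0455e-11*I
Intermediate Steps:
n = I*sqrt(34231085097422429674)/3326767 (n = sqrt(-3092970 + 4474432*(-1/3326767)) = sqrt(-3092970 - 4474432/3326767) = sqrt(-10289595002422/3326767) = I*sqrt(34231085097422429674)/3326767 ≈ 1758.7*I)
1/(n - 5903940) = 1/(I*sqrt(34231085097422429674)/3326767 - 5903940) = 1/(-5903940 + I*sqrt(34231085097422429674)/3326767)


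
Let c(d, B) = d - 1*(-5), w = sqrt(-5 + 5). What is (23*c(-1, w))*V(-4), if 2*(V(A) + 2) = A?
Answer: -368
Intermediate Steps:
V(A) = -2 + A/2
w = 0 (w = sqrt(0) = 0)
c(d, B) = 5 + d (c(d, B) = d + 5 = 5 + d)
(23*c(-1, w))*V(-4) = (23*(5 - 1))*(-2 + (1/2)*(-4)) = (23*4)*(-2 - 2) = 92*(-4) = -368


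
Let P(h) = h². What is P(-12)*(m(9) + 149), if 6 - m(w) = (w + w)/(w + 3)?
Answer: 22104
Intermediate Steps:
m(w) = 6 - 2*w/(3 + w) (m(w) = 6 - (w + w)/(w + 3) = 6 - 2*w/(3 + w))
P(-12)*(m(9) + 149) = (-12)²*(2*(9 + 2*9)/(3 + 9) + 149) = 144*(2*(9 + 18)/12 + 149) = 144*(2*(1/12)*27 + 149) = 144*(9/2 + 149) = 144*(307/2) = 22104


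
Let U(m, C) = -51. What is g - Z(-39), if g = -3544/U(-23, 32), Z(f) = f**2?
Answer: -74027/51 ≈ -1451.5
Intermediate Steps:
g = 3544/51 (g = -3544/(-51) = -3544*(-1/51) = 3544/51 ≈ 69.490)
g - Z(-39) = 3544/51 - 1*(-39)**2 = 3544/51 - 1*1521 = 3544/51 - 1521 = -74027/51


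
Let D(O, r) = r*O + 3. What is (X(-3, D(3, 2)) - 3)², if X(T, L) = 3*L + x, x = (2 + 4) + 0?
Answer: 900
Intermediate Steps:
x = 6 (x = 6 + 0 = 6)
D(O, r) = 3 + O*r (D(O, r) = O*r + 3 = 3 + O*r)
X(T, L) = 6 + 3*L (X(T, L) = 3*L + 6 = 6 + 3*L)
(X(-3, D(3, 2)) - 3)² = ((6 + 3*(3 + 3*2)) - 3)² = ((6 + 3*(3 + 6)) - 3)² = ((6 + 3*9) - 3)² = ((6 + 27) - 3)² = (33 - 3)² = 30² = 900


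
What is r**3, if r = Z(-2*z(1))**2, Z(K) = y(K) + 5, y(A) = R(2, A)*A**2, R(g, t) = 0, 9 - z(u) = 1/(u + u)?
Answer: 15625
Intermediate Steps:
z(u) = 9 - 1/(2*u) (z(u) = 9 - 1/(u + u) = 9 - 1/(2*u))
y(A) = 0 (y(A) = 0*A**2 = 0)
Z(K) = 5 (Z(K) = 0 + 5 = 5)
r = 25 (r = 5**2 = 25)
r**3 = 25**3 = 15625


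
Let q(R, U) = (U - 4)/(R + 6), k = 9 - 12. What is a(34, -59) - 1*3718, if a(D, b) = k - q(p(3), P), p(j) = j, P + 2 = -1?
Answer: -33482/9 ≈ -3720.2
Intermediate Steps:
P = -3 (P = -2 - 1 = -3)
k = -3
q(R, U) = (-4 + U)/(6 + R)
a(D, b) = -20/9 (a(D, b) = -3 - (-4 - 3)/(6 + 3) = -3 - (-7)/9 = -3 - 1*(-7/9) = -3 + 7/9 = -20/9)
a(34, -59) - 1*3718 = -20/9 - 1*3718 = -20/9 - 3718 = -33482/9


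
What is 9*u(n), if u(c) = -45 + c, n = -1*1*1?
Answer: -414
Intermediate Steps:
n = -1 (n = -1*1 = -1)
9*u(n) = 9*(-45 - 1) = 9*(-46) = -414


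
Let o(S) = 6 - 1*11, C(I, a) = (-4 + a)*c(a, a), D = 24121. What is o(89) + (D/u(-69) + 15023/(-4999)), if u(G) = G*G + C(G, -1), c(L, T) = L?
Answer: -70144909/23825234 ≈ -2.9441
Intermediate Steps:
C(I, a) = a*(-4 + a) (C(I, a) = (-4 + a)*a = a*(-4 + a))
u(G) = 5 + G² (u(G) = G*G - (-4 - 1) = G² - 1*(-5) = G² + 5 = 5 + G²)
o(S) = -5 (o(S) = 6 - 11 = -5)
o(89) + (D/u(-69) + 15023/(-4999)) = -5 + (24121/(5 + (-69)²) + 15023/(-4999)) = -5 + (24121/(5 + 4761) + 15023*(-1/4999)) = -5 + (24121/4766 - 15023/4999) = -5 + 48981261/23825234 = -70144909/23825234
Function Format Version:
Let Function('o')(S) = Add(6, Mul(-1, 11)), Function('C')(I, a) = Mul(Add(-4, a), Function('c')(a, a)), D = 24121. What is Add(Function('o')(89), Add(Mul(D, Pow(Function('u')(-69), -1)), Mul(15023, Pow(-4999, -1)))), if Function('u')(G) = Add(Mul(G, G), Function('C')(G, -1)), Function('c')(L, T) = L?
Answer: Rational(-70144909, 23825234) ≈ -2.9441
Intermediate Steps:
Function('C')(I, a) = Mul(a, Add(-4, a)) (Function('C')(I, a) = Mul(Add(-4, a), a) = Mul(a, Add(-4, a)))
Function('u')(G) = Add(5, Pow(G, 2)) (Function('u')(G) = Add(Mul(G, G), Mul(-1, Add(-4, -1))) = Add(Pow(G, 2), Mul(-1, -5)) = Add(Pow(G, 2), 5) = Add(5, Pow(G, 2)))
Function('o')(S) = -5 (Function('o')(S) = Add(6, -11) = -5)
Add(Function('o')(89), Add(Mul(D, Pow(Function('u')(-69), -1)), Mul(15023, Pow(-4999, -1)))) = Add(-5, Add(Mul(24121, Pow(Add(5, Pow(-69, 2)), -1)), Mul(15023, Pow(-4999, -1)))) = Add(-5, Add(Mul(24121, Pow(Add(5, 4761), -1)), Mul(15023, Rational(-1, 4999)))) = Add(-5, Add(Mul(24121, Pow(4766, -1)), Rational(-15023, 4999))) = Add(-5, Add(Mul(24121, Rational(1, 4766)), Rational(-15023, 4999))) = Add(-5, Add(Rational(24121, 4766), Rational(-15023, 4999))) = Add(-5, Rational(48981261, 23825234)) = Rational(-70144909, 23825234)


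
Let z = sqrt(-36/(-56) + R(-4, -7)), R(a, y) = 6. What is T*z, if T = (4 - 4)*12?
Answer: 0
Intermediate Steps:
T = 0 (T = 0*12 = 0)
z = sqrt(1302)/14 (z = sqrt(-36/(-56) + 6) = sqrt(-36*(-1/56) + 6) = sqrt(9/14 + 6) = sqrt(93/14) = sqrt(1302)/14 ≈ 2.5774)
T*z = 0*(sqrt(1302)/14) = 0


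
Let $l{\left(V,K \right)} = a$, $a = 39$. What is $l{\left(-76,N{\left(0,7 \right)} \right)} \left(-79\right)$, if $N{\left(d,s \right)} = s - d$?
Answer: $-3081$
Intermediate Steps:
$l{\left(V,K \right)} = 39$
$l{\left(-76,N{\left(0,7 \right)} \right)} \left(-79\right) = 39 \left(-79\right) = -3081$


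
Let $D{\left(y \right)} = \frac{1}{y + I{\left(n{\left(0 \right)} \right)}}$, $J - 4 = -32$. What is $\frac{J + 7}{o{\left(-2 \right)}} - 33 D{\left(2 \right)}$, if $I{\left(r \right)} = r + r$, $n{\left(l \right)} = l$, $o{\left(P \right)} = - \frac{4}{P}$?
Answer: $-27$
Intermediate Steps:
$J = -28$ ($J = 4 - 32 = -28$)
$I{\left(r \right)} = 2 r$
$D{\left(y \right)} = \frac{1}{y}$ ($D{\left(y \right)} = \frac{1}{y + 2 \cdot 0} = \frac{1}{y + 0} = \frac{1}{y}$)
$\frac{J + 7}{o{\left(-2 \right)}} - 33 D{\left(2 \right)} = \frac{-28 + 7}{\left(-4\right) \frac{1}{-2}} - \frac{33}{2} = - \frac{21}{\left(-4\right) \left(- \frac{1}{2}\right)} - \frac{33}{2} = - \frac{21}{2} - \frac{33}{2} = -27$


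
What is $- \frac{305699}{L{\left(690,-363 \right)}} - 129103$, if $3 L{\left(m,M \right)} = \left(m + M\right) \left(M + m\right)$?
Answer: $- \frac{4601923928}{35643} \approx -1.2911 \cdot 10^{5}$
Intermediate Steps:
$L{\left(m,M \right)} = \frac{\left(M + m\right)^{2}}{3}$ ($L{\left(m,M \right)} = \frac{\left(m + M\right) \left(M + m\right)}{3} = \frac{\left(M + m\right) \left(M + m\right)}{3} = \frac{\left(M + m\right)^{2}}{3}$)
$- \frac{305699}{L{\left(690,-363 \right)}} - 129103 = - \frac{305699}{\frac{1}{3} \left(-363 + 690\right)^{2}} - 129103 = - \frac{305699}{\frac{1}{3} \cdot 327^{2}} - 129103 = - \frac{305699}{\frac{1}{3} \cdot 106929} - 129103 = - \frac{305699}{35643} - 129103 = - \frac{4601923928}{35643}$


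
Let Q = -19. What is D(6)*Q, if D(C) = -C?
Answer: 114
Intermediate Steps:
D(6)*Q = -1*6*(-19) = -6*(-19) = 114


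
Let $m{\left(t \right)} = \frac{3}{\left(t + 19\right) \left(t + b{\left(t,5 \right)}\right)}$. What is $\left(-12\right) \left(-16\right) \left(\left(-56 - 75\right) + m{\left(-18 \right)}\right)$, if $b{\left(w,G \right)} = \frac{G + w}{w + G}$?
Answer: $- \frac{428160}{17} \approx -25186.0$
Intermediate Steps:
$b{\left(w,G \right)} = 1$ ($b{\left(w,G \right)} = \frac{G + w}{G + w} = 1$)
$m{\left(t \right)} = \frac{3}{\left(1 + t\right) \left(19 + t\right)}$ ($m{\left(t \right)} = \frac{3}{\left(t + 19\right) \left(t + 1\right)} = \frac{3}{\left(19 + t\right) \left(1 + t\right)} = \frac{3}{\left(1 + t\right) \left(19 + t\right)}$)
$\left(-12\right) \left(-16\right) \left(\left(-56 - 75\right) + m{\left(-18 \right)}\right) = \left(-12\right) \left(-16\right) \left(\left(-56 - 75\right) + \frac{3}{19 + \left(-18\right)^{2} + 20 \left(-18\right)}\right) = 192 \left(\left(-56 + \left(-122 + 47\right)\right) + \frac{3}{19 + 324 - 360}\right) = 192 \left(\left(-56 - 75\right) + \frac{3}{-17}\right) = 192 \left(-131 + 3 \left(- \frac{1}{17}\right)\right) = 192 \left(-131 - \frac{3}{17}\right) = 192 \left(- \frac{2230}{17}\right) = - \frac{428160}{17}$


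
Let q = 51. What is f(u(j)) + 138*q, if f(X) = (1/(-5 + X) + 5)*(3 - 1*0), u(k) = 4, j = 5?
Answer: 7050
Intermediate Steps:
f(X) = 15 + 3/(-5 + X) (f(X) = (5 + 1/(-5 + X))*(3 + 0) = (5 + 1/(-5 + X))*3 = 15 + 3/(-5 + X))
f(u(j)) + 138*q = 3*(-24 + 5*4)/(-5 + 4) + 138*51 = 3*(-24 + 20)/(-1) + 7038 = 3*(-1)*(-4) + 7038 = 12 + 7038 = 7050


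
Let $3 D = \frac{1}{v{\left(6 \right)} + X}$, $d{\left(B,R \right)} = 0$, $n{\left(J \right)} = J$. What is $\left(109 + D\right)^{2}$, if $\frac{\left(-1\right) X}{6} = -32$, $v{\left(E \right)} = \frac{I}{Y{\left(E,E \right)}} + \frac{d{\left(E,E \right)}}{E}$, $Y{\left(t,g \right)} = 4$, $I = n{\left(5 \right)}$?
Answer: $\frac{63895200625}{5377761} \approx 11881.0$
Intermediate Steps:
$I = 5$
$v{\left(E \right)} = \frac{5}{4}$ ($v{\left(E \right)} = \frac{5}{4} + \frac{0}{E} = 5 \cdot \frac{1}{4} + 0 = \frac{5}{4} + 0 = \frac{5}{4}$)
$X = 192$ ($X = \left(-6\right) \left(-32\right) = 192$)
$D = \frac{4}{2319}$ ($D = \frac{1}{3 \left(\frac{5}{4} + 192\right)} = \frac{1}{3 \cdot \frac{773}{4}} = \frac{1}{3} \cdot \frac{4}{773} = \frac{4}{2319} \approx 0.0017249$)
$\left(109 + D\right)^{2} = \left(109 + \frac{4}{2319}\right)^{2} = \left(\frac{252775}{2319}\right)^{2} = \frac{63895200625}{5377761}$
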